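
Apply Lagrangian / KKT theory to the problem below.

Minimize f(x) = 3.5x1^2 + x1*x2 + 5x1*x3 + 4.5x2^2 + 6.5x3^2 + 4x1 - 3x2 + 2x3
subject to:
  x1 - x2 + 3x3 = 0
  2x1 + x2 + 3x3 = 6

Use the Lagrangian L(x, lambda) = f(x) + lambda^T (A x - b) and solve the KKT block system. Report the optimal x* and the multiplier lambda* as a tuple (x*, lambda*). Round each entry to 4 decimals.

Form the Lagrangian:
  L(x, lambda) = (1/2) x^T Q x + c^T x + lambda^T (A x - b)
Stationarity (grad_x L = 0): Q x + c + A^T lambda = 0.
Primal feasibility: A x = b.

This gives the KKT block system:
  [ Q   A^T ] [ x     ]   [-c ]
  [ A    0  ] [ lambda ] = [ b ]

Solving the linear system:
  x*      = (1.1538, 2.4231, 0.4231)
  lambda* = (7.7692, -12.1923)
  f(x*)   = 35.6731

x* = (1.1538, 2.4231, 0.4231), lambda* = (7.7692, -12.1923)


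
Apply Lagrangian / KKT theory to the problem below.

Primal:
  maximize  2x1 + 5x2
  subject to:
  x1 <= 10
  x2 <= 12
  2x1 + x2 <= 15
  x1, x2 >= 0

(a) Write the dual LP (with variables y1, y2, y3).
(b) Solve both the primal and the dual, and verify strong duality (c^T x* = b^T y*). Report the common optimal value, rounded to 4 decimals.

The standard primal-dual pair for 'max c^T x s.t. A x <= b, x >= 0' is:
  Dual:  min b^T y  s.t.  A^T y >= c,  y >= 0.

So the dual LP is:
  minimize  10y1 + 12y2 + 15y3
  subject to:
    y1 + 2y3 >= 2
    y2 + y3 >= 5
    y1, y2, y3 >= 0

Solving the primal: x* = (1.5, 12).
  primal value c^T x* = 63.
Solving the dual: y* = (0, 4, 1).
  dual value b^T y* = 63.
Strong duality: c^T x* = b^T y*. Confirmed.

63


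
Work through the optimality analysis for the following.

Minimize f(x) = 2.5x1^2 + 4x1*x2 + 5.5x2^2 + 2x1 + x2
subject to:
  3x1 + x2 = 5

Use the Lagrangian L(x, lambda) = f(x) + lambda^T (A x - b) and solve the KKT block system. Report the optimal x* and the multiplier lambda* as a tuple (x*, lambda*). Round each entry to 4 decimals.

Form the Lagrangian:
  L(x, lambda) = (1/2) x^T Q x + c^T x + lambda^T (A x - b)
Stationarity (grad_x L = 0): Q x + c + A^T lambda = 0.
Primal feasibility: A x = b.

This gives the KKT block system:
  [ Q   A^T ] [ x     ]   [-c ]
  [ A    0  ] [ lambda ] = [ b ]

Solving the linear system:
  x*      = (1.825, -0.475)
  lambda* = (-3.075)
  f(x*)   = 9.275

x* = (1.825, -0.475), lambda* = (-3.075)


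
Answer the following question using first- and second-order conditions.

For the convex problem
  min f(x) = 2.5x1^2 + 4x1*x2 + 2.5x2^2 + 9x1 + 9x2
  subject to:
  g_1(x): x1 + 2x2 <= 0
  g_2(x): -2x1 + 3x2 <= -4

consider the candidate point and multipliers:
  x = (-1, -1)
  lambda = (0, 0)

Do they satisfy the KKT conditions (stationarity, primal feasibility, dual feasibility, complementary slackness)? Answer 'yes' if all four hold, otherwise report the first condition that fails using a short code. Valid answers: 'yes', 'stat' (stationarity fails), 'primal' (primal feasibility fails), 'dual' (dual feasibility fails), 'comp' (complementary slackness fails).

Gradient of f: grad f(x) = Q x + c = (0, 0)
Constraint values g_i(x) = a_i^T x - b_i:
  g_1((-1, -1)) = -3
  g_2((-1, -1)) = 3
Stationarity residual: grad f(x) + sum_i lambda_i a_i = (0, 0)
  -> stationarity OK
Primal feasibility (all g_i <= 0): FAILS
Dual feasibility (all lambda_i >= 0): OK
Complementary slackness (lambda_i * g_i(x) = 0 for all i): OK

Verdict: the first failing condition is primal_feasibility -> primal.

primal


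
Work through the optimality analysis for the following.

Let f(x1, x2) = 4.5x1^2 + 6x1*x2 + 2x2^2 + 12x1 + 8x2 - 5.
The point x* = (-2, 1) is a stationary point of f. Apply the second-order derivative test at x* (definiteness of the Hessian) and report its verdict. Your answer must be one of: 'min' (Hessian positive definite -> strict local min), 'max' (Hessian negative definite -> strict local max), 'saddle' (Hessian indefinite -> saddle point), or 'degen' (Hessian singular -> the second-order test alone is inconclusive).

Compute the Hessian H = grad^2 f:
  H = [[9, 6], [6, 4]]
Verify stationarity: grad f(x*) = H x* + g = (0, 0).
Eigenvalues of H: 0, 13.
H has a zero eigenvalue (singular; positive semidefinite but not definite), so H is neither positive definite, negative definite, nor indefinite. The second-order test alone is inconclusive -> degen.
(Indeed, f is constant along the null direction of H through x*, so x* is not a strict local extremum.)

degen


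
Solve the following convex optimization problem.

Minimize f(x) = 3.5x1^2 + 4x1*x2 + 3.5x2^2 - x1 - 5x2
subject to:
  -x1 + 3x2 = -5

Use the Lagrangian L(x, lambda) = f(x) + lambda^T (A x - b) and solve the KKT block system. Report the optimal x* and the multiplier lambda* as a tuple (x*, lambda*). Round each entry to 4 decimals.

Form the Lagrangian:
  L(x, lambda) = (1/2) x^T Q x + c^T x + lambda^T (A x - b)
Stationarity (grad_x L = 0): Q x + c + A^T lambda = 0.
Primal feasibility: A x = b.

This gives the KKT block system:
  [ Q   A^T ] [ x     ]   [-c ]
  [ A    0  ] [ lambda ] = [ b ]

Solving the linear system:
  x*      = (1.266, -1.2447)
  lambda* = (2.883)
  f(x*)   = 9.6862

x* = (1.266, -1.2447), lambda* = (2.883)


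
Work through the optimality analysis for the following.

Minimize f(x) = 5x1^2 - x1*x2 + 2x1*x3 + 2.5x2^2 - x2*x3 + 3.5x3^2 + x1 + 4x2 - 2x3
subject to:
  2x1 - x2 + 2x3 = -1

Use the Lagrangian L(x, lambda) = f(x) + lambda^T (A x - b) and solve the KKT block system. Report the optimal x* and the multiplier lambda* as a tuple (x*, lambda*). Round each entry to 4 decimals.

Form the Lagrangian:
  L(x, lambda) = (1/2) x^T Q x + c^T x + lambda^T (A x - b)
Stationarity (grad_x L = 0): Q x + c + A^T lambda = 0.
Primal feasibility: A x = b.

This gives the KKT block system:
  [ Q   A^T ] [ x     ]   [-c ]
  [ A    0  ] [ lambda ] = [ b ]

Solving the linear system:
  x*      = (-0.5255, -0.5328, -0.2409)
  lambda* = (2.1022)
  f(x*)   = -0.0365

x* = (-0.5255, -0.5328, -0.2409), lambda* = (2.1022)


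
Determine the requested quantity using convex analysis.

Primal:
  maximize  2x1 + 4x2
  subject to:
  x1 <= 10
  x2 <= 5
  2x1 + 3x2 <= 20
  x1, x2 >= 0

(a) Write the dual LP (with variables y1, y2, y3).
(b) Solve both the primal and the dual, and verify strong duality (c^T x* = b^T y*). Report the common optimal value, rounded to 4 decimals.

The standard primal-dual pair for 'max c^T x s.t. A x <= b, x >= 0' is:
  Dual:  min b^T y  s.t.  A^T y >= c,  y >= 0.

So the dual LP is:
  minimize  10y1 + 5y2 + 20y3
  subject to:
    y1 + 2y3 >= 2
    y2 + 3y3 >= 4
    y1, y2, y3 >= 0

Solving the primal: x* = (2.5, 5).
  primal value c^T x* = 25.
Solving the dual: y* = (0, 1, 1).
  dual value b^T y* = 25.
Strong duality: c^T x* = b^T y*. Confirmed.

25


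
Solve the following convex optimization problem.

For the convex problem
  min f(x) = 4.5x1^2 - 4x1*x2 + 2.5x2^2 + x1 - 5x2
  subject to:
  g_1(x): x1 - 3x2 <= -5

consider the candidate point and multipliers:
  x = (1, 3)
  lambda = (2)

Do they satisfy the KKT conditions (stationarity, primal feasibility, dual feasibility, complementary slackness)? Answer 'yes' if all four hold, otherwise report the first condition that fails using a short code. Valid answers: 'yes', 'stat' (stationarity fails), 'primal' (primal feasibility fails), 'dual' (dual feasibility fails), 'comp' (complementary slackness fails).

Gradient of f: grad f(x) = Q x + c = (-2, 6)
Constraint values g_i(x) = a_i^T x - b_i:
  g_1((1, 3)) = -3
Stationarity residual: grad f(x) + sum_i lambda_i a_i = (0, 0)
  -> stationarity OK
Primal feasibility (all g_i <= 0): OK
Dual feasibility (all lambda_i >= 0): OK
Complementary slackness (lambda_i * g_i(x) = 0 for all i): FAILS

Verdict: the first failing condition is complementary_slackness -> comp.

comp


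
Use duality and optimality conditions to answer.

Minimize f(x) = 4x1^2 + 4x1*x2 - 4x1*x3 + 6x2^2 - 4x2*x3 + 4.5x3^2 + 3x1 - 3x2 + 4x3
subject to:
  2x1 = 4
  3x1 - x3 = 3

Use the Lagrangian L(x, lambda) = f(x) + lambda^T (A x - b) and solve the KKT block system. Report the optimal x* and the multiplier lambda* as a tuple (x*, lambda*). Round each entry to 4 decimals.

Form the Lagrangian:
  L(x, lambda) = (1/2) x^T Q x + c^T x + lambda^T (A x - b)
Stationarity (grad_x L = 0): Q x + c + A^T lambda = 0.
Primal feasibility: A x = b.

This gives the KKT block system:
  [ Q   A^T ] [ x     ]   [-c ]
  [ A    0  ] [ lambda ] = [ b ]

Solving the linear system:
  x*      = (2, 0.5833, 3)
  lambda* = (-35.6667, 20.6667)
  f(x*)   = 48.4583

x* = (2, 0.5833, 3), lambda* = (-35.6667, 20.6667)


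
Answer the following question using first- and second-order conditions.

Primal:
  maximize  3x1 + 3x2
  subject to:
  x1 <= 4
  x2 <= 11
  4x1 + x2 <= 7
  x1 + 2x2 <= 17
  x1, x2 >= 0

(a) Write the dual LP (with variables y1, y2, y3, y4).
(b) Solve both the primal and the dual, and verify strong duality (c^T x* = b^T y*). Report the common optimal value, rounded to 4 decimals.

The standard primal-dual pair for 'max c^T x s.t. A x <= b, x >= 0' is:
  Dual:  min b^T y  s.t.  A^T y >= c,  y >= 0.

So the dual LP is:
  minimize  4y1 + 11y2 + 7y3 + 17y4
  subject to:
    y1 + 4y3 + y4 >= 3
    y2 + y3 + 2y4 >= 3
    y1, y2, y3, y4 >= 0

Solving the primal: x* = (0, 7).
  primal value c^T x* = 21.
Solving the dual: y* = (0, 0, 3, 0).
  dual value b^T y* = 21.
Strong duality: c^T x* = b^T y*. Confirmed.

21


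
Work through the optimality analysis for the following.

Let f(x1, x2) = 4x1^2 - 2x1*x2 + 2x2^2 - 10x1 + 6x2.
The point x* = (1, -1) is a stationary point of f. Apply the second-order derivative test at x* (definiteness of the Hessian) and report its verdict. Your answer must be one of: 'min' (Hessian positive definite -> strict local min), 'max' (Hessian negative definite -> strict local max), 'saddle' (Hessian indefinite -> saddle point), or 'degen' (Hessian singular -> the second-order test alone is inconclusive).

Compute the Hessian H = grad^2 f:
  H = [[8, -2], [-2, 4]]
Verify stationarity: grad f(x*) = H x* + g = (0, 0).
Eigenvalues of H: 3.1716, 8.8284.
Both eigenvalues > 0, so H is positive definite -> x* is a strict local min.

min


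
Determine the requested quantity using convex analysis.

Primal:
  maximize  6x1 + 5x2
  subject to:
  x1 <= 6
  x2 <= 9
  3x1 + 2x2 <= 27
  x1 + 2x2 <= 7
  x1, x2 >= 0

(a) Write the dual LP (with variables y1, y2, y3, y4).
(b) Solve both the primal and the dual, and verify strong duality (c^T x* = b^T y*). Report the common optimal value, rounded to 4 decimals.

The standard primal-dual pair for 'max c^T x s.t. A x <= b, x >= 0' is:
  Dual:  min b^T y  s.t.  A^T y >= c,  y >= 0.

So the dual LP is:
  minimize  6y1 + 9y2 + 27y3 + 7y4
  subject to:
    y1 + 3y3 + y4 >= 6
    y2 + 2y3 + 2y4 >= 5
    y1, y2, y3, y4 >= 0

Solving the primal: x* = (6, 0.5).
  primal value c^T x* = 38.5.
Solving the dual: y* = (3.5, 0, 0, 2.5).
  dual value b^T y* = 38.5.
Strong duality: c^T x* = b^T y*. Confirmed.

38.5


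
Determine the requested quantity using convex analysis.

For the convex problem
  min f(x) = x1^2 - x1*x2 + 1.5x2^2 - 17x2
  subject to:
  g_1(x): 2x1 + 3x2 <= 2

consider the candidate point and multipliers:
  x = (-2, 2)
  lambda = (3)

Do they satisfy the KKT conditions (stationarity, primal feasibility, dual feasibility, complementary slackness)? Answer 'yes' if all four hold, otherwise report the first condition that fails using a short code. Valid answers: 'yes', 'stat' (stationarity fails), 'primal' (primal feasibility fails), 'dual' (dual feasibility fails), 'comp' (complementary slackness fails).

Gradient of f: grad f(x) = Q x + c = (-6, -9)
Constraint values g_i(x) = a_i^T x - b_i:
  g_1((-2, 2)) = 0
Stationarity residual: grad f(x) + sum_i lambda_i a_i = (0, 0)
  -> stationarity OK
Primal feasibility (all g_i <= 0): OK
Dual feasibility (all lambda_i >= 0): OK
Complementary slackness (lambda_i * g_i(x) = 0 for all i): OK

Verdict: yes, KKT holds.

yes


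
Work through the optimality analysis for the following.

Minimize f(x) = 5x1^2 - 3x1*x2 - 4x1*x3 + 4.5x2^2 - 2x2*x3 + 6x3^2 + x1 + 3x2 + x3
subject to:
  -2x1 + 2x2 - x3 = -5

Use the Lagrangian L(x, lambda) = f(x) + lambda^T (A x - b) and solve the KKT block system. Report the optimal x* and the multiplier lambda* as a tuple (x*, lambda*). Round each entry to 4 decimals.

Form the Lagrangian:
  L(x, lambda) = (1/2) x^T Q x + c^T x + lambda^T (A x - b)
Stationarity (grad_x L = 0): Q x + c + A^T lambda = 0.
Primal feasibility: A x = b.

This gives the KKT block system:
  [ Q   A^T ] [ x     ]   [-c ]
  [ A    0  ] [ lambda ] = [ b ]

Solving the linear system:
  x*      = (0.9717, -1.2562, 0.5441)
  lambda* = (6.1547)
  f(x*)   = 14.2604

x* = (0.9717, -1.2562, 0.5441), lambda* = (6.1547)


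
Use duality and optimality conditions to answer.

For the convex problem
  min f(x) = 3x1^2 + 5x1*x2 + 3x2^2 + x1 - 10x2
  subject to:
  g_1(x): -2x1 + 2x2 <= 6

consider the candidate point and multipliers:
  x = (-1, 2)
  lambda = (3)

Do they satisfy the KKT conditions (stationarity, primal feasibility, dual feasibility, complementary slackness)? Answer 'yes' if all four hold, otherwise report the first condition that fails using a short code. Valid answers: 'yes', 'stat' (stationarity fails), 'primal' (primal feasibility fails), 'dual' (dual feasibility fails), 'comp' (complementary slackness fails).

Gradient of f: grad f(x) = Q x + c = (5, -3)
Constraint values g_i(x) = a_i^T x - b_i:
  g_1((-1, 2)) = 0
Stationarity residual: grad f(x) + sum_i lambda_i a_i = (-1, 3)
  -> stationarity FAILS
Primal feasibility (all g_i <= 0): OK
Dual feasibility (all lambda_i >= 0): OK
Complementary slackness (lambda_i * g_i(x) = 0 for all i): OK

Verdict: the first failing condition is stationarity -> stat.

stat


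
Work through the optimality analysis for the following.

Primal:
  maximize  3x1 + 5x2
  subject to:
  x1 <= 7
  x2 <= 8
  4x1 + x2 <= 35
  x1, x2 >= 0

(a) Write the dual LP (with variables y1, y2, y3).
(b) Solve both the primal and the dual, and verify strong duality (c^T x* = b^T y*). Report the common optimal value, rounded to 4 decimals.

The standard primal-dual pair for 'max c^T x s.t. A x <= b, x >= 0' is:
  Dual:  min b^T y  s.t.  A^T y >= c,  y >= 0.

So the dual LP is:
  minimize  7y1 + 8y2 + 35y3
  subject to:
    y1 + 4y3 >= 3
    y2 + y3 >= 5
    y1, y2, y3 >= 0

Solving the primal: x* = (6.75, 8).
  primal value c^T x* = 60.25.
Solving the dual: y* = (0, 4.25, 0.75).
  dual value b^T y* = 60.25.
Strong duality: c^T x* = b^T y*. Confirmed.

60.25


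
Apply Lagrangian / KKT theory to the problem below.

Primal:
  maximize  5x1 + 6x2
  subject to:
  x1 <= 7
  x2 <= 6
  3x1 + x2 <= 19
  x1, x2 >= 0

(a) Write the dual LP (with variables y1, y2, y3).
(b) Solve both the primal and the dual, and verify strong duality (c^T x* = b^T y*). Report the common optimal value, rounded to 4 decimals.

The standard primal-dual pair for 'max c^T x s.t. A x <= b, x >= 0' is:
  Dual:  min b^T y  s.t.  A^T y >= c,  y >= 0.

So the dual LP is:
  minimize  7y1 + 6y2 + 19y3
  subject to:
    y1 + 3y3 >= 5
    y2 + y3 >= 6
    y1, y2, y3 >= 0

Solving the primal: x* = (4.3333, 6).
  primal value c^T x* = 57.6667.
Solving the dual: y* = (0, 4.3333, 1.6667).
  dual value b^T y* = 57.6667.
Strong duality: c^T x* = b^T y*. Confirmed.

57.6667


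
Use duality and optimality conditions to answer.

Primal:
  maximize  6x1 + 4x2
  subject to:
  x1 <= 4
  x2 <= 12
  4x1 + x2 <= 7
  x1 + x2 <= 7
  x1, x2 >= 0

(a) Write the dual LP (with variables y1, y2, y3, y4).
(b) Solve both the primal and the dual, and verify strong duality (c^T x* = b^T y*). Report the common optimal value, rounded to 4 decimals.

The standard primal-dual pair for 'max c^T x s.t. A x <= b, x >= 0' is:
  Dual:  min b^T y  s.t.  A^T y >= c,  y >= 0.

So the dual LP is:
  minimize  4y1 + 12y2 + 7y3 + 7y4
  subject to:
    y1 + 4y3 + y4 >= 6
    y2 + y3 + y4 >= 4
    y1, y2, y3, y4 >= 0

Solving the primal: x* = (0, 7).
  primal value c^T x* = 28.
Solving the dual: y* = (0, 0, 0.6667, 3.3333).
  dual value b^T y* = 28.
Strong duality: c^T x* = b^T y*. Confirmed.

28


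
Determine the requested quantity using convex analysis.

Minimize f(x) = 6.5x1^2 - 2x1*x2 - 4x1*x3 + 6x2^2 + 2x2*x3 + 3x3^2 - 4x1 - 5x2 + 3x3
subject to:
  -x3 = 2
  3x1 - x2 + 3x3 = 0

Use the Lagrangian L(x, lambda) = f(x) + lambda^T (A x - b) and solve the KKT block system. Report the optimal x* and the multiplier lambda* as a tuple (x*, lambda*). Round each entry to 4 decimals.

Form the Lagrangian:
  L(x, lambda) = (1/2) x^T Q x + c^T x + lambda^T (A x - b)
Stationarity (grad_x L = 0): Q x + c + A^T lambda = 0.
Primal feasibility: A x = b.

This gives the KKT block system:
  [ Q   A^T ] [ x     ]   [-c ]
  [ A    0  ] [ lambda ] = [ b ]

Solving the linear system:
  x*      = (2.0826, 0.2477, -2)
  lambda* = (-47.4128, -10.1927)
  f(x*)   = 39.6284

x* = (2.0826, 0.2477, -2), lambda* = (-47.4128, -10.1927)


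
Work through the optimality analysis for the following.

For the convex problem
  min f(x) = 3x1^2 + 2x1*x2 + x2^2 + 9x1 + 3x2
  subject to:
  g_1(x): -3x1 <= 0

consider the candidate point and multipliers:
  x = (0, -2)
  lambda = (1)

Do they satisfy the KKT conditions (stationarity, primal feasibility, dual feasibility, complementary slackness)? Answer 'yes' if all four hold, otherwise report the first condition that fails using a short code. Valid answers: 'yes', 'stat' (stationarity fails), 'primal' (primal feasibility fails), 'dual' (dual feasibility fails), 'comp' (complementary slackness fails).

Gradient of f: grad f(x) = Q x + c = (5, -1)
Constraint values g_i(x) = a_i^T x - b_i:
  g_1((0, -2)) = 0
Stationarity residual: grad f(x) + sum_i lambda_i a_i = (2, -1)
  -> stationarity FAILS
Primal feasibility (all g_i <= 0): OK
Dual feasibility (all lambda_i >= 0): OK
Complementary slackness (lambda_i * g_i(x) = 0 for all i): OK

Verdict: the first failing condition is stationarity -> stat.

stat


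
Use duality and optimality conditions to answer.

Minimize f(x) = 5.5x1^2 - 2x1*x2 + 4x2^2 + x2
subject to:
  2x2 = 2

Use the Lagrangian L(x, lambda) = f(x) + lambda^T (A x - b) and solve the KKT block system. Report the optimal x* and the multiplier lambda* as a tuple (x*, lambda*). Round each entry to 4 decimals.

Form the Lagrangian:
  L(x, lambda) = (1/2) x^T Q x + c^T x + lambda^T (A x - b)
Stationarity (grad_x L = 0): Q x + c + A^T lambda = 0.
Primal feasibility: A x = b.

This gives the KKT block system:
  [ Q   A^T ] [ x     ]   [-c ]
  [ A    0  ] [ lambda ] = [ b ]

Solving the linear system:
  x*      = (0.1818, 1)
  lambda* = (-4.3182)
  f(x*)   = 4.8182

x* = (0.1818, 1), lambda* = (-4.3182)


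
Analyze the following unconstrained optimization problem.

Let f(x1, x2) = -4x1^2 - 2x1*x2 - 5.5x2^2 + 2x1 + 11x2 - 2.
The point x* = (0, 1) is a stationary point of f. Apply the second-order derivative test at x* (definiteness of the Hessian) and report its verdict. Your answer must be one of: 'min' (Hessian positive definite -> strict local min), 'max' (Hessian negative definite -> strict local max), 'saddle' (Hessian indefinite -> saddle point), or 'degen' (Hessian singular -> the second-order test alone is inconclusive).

Compute the Hessian H = grad^2 f:
  H = [[-8, -2], [-2, -11]]
Verify stationarity: grad f(x*) = H x* + g = (0, 0).
Eigenvalues of H: -12, -7.
Both eigenvalues < 0, so H is negative definite -> x* is a strict local max.

max


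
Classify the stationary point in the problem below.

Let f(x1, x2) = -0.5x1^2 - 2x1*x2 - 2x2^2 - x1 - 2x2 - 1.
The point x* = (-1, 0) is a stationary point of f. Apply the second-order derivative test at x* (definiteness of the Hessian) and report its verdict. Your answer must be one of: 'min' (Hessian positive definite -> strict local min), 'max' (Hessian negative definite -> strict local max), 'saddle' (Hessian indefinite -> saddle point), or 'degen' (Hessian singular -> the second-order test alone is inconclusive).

Compute the Hessian H = grad^2 f:
  H = [[-1, -2], [-2, -4]]
Verify stationarity: grad f(x*) = H x* + g = (0, 0).
Eigenvalues of H: -5, 0.
H has a zero eigenvalue (singular; negative semidefinite but not definite), so H is neither positive definite, negative definite, nor indefinite. The second-order test alone is inconclusive -> degen.
(Indeed, f is constant along the null direction of H through x*, so x* is not a strict local extremum.)

degen


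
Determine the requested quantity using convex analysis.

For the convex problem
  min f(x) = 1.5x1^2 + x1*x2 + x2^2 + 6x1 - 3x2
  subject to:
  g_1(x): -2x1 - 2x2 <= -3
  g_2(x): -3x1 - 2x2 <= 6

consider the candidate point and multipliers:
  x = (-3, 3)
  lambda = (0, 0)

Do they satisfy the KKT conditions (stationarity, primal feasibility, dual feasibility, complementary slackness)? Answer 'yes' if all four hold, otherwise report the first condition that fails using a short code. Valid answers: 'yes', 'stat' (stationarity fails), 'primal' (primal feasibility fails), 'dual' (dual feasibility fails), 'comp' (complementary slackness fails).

Gradient of f: grad f(x) = Q x + c = (0, 0)
Constraint values g_i(x) = a_i^T x - b_i:
  g_1((-3, 3)) = 3
  g_2((-3, 3)) = -3
Stationarity residual: grad f(x) + sum_i lambda_i a_i = (0, 0)
  -> stationarity OK
Primal feasibility (all g_i <= 0): FAILS
Dual feasibility (all lambda_i >= 0): OK
Complementary slackness (lambda_i * g_i(x) = 0 for all i): OK

Verdict: the first failing condition is primal_feasibility -> primal.

primal


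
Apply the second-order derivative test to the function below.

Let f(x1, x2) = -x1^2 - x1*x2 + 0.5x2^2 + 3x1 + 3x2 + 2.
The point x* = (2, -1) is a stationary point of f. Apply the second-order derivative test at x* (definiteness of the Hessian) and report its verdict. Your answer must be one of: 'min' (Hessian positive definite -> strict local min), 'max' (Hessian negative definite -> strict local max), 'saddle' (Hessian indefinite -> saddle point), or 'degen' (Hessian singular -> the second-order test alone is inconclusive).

Compute the Hessian H = grad^2 f:
  H = [[-2, -1], [-1, 1]]
Verify stationarity: grad f(x*) = H x* + g = (0, 0).
Eigenvalues of H: -2.3028, 1.3028.
Eigenvalues have mixed signs, so H is indefinite -> x* is a saddle point.

saddle


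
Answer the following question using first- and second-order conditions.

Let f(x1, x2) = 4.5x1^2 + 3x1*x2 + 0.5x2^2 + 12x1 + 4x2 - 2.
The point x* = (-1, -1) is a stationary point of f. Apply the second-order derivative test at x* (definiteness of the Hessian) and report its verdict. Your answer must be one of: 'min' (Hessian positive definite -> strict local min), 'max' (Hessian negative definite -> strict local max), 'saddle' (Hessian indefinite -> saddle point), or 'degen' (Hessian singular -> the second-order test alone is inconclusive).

Compute the Hessian H = grad^2 f:
  H = [[9, 3], [3, 1]]
Verify stationarity: grad f(x*) = H x* + g = (0, 0).
Eigenvalues of H: 0, 10.
H has a zero eigenvalue (singular; positive semidefinite but not definite), so H is neither positive definite, negative definite, nor indefinite. The second-order test alone is inconclusive -> degen.
(Indeed, f is constant along the null direction of H through x*, so x* is not a strict local extremum.)

degen


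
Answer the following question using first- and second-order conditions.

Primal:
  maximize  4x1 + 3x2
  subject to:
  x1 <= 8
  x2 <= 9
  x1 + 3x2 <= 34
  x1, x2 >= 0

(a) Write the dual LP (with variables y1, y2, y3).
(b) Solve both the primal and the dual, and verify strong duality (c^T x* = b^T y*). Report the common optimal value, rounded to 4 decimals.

The standard primal-dual pair for 'max c^T x s.t. A x <= b, x >= 0' is:
  Dual:  min b^T y  s.t.  A^T y >= c,  y >= 0.

So the dual LP is:
  minimize  8y1 + 9y2 + 34y3
  subject to:
    y1 + y3 >= 4
    y2 + 3y3 >= 3
    y1, y2, y3 >= 0

Solving the primal: x* = (8, 8.6667).
  primal value c^T x* = 58.
Solving the dual: y* = (3, 0, 1).
  dual value b^T y* = 58.
Strong duality: c^T x* = b^T y*. Confirmed.

58


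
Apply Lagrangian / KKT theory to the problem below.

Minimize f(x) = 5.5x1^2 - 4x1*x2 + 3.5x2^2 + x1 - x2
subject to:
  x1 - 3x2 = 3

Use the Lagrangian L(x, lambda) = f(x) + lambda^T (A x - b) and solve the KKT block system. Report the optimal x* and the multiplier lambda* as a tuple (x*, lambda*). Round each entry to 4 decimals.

Form the Lagrangian:
  L(x, lambda) = (1/2) x^T Q x + c^T x + lambda^T (A x - b)
Stationarity (grad_x L = 0): Q x + c + A^T lambda = 0.
Primal feasibility: A x = b.

This gives the KKT block system:
  [ Q   A^T ] [ x     ]   [-c ]
  [ A    0  ] [ lambda ] = [ b ]

Solving the linear system:
  x*      = (-0.2561, -1.0854)
  lambda* = (-2.5244)
  f(x*)   = 4.2012

x* = (-0.2561, -1.0854), lambda* = (-2.5244)


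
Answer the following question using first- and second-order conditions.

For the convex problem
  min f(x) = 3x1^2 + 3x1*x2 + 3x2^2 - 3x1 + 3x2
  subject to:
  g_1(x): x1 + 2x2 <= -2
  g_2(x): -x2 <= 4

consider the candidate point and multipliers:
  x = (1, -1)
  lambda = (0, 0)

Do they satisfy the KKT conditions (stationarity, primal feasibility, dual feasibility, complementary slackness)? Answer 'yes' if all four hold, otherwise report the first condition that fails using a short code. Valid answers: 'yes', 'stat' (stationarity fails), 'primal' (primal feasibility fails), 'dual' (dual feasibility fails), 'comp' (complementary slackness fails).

Gradient of f: grad f(x) = Q x + c = (0, 0)
Constraint values g_i(x) = a_i^T x - b_i:
  g_1((1, -1)) = 1
  g_2((1, -1)) = -3
Stationarity residual: grad f(x) + sum_i lambda_i a_i = (0, 0)
  -> stationarity OK
Primal feasibility (all g_i <= 0): FAILS
Dual feasibility (all lambda_i >= 0): OK
Complementary slackness (lambda_i * g_i(x) = 0 for all i): OK

Verdict: the first failing condition is primal_feasibility -> primal.

primal


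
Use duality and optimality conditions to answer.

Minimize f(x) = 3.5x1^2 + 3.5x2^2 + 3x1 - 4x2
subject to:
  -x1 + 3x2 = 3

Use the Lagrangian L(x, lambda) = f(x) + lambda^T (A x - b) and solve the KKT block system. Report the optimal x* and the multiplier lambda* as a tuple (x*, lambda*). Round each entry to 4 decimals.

Form the Lagrangian:
  L(x, lambda) = (1/2) x^T Q x + c^T x + lambda^T (A x - b)
Stationarity (grad_x L = 0): Q x + c + A^T lambda = 0.
Primal feasibility: A x = b.

This gives the KKT block system:
  [ Q   A^T ] [ x     ]   [-c ]
  [ A    0  ] [ lambda ] = [ b ]

Solving the linear system:
  x*      = (-0.5143, 0.8286)
  lambda* = (-0.6)
  f(x*)   = -1.5286

x* = (-0.5143, 0.8286), lambda* = (-0.6)


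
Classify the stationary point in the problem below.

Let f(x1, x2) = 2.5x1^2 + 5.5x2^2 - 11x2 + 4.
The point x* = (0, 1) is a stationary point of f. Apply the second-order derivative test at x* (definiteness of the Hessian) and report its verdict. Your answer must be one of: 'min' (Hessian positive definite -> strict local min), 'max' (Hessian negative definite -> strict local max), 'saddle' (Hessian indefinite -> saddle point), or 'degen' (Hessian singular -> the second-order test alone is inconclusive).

Compute the Hessian H = grad^2 f:
  H = [[5, 0], [0, 11]]
Verify stationarity: grad f(x*) = H x* + g = (0, 0).
Eigenvalues of H: 5, 11.
Both eigenvalues > 0, so H is positive definite -> x* is a strict local min.

min


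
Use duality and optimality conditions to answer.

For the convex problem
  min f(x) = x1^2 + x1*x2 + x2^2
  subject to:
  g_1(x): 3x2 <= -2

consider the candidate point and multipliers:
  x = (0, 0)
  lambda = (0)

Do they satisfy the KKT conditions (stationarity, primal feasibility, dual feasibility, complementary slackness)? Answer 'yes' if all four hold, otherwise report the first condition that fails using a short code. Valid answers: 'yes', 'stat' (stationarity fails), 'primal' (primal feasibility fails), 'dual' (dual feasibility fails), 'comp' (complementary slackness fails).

Gradient of f: grad f(x) = Q x + c = (0, 0)
Constraint values g_i(x) = a_i^T x - b_i:
  g_1((0, 0)) = 2
Stationarity residual: grad f(x) + sum_i lambda_i a_i = (0, 0)
  -> stationarity OK
Primal feasibility (all g_i <= 0): FAILS
Dual feasibility (all lambda_i >= 0): OK
Complementary slackness (lambda_i * g_i(x) = 0 for all i): OK

Verdict: the first failing condition is primal_feasibility -> primal.

primal


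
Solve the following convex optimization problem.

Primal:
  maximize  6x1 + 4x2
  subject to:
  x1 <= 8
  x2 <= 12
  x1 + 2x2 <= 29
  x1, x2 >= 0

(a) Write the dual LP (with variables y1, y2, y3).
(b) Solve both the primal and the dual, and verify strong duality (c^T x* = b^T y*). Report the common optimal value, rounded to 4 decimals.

The standard primal-dual pair for 'max c^T x s.t. A x <= b, x >= 0' is:
  Dual:  min b^T y  s.t.  A^T y >= c,  y >= 0.

So the dual LP is:
  minimize  8y1 + 12y2 + 29y3
  subject to:
    y1 + y3 >= 6
    y2 + 2y3 >= 4
    y1, y2, y3 >= 0

Solving the primal: x* = (8, 10.5).
  primal value c^T x* = 90.
Solving the dual: y* = (4, 0, 2).
  dual value b^T y* = 90.
Strong duality: c^T x* = b^T y*. Confirmed.

90


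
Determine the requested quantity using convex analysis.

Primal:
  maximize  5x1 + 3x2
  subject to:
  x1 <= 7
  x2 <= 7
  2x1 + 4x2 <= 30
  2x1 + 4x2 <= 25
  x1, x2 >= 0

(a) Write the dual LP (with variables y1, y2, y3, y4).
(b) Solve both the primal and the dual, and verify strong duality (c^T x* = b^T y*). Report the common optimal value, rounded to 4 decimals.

The standard primal-dual pair for 'max c^T x s.t. A x <= b, x >= 0' is:
  Dual:  min b^T y  s.t.  A^T y >= c,  y >= 0.

So the dual LP is:
  minimize  7y1 + 7y2 + 30y3 + 25y4
  subject to:
    y1 + 2y3 + 2y4 >= 5
    y2 + 4y3 + 4y4 >= 3
    y1, y2, y3, y4 >= 0

Solving the primal: x* = (7, 2.75).
  primal value c^T x* = 43.25.
Solving the dual: y* = (3.5, 0, 0, 0.75).
  dual value b^T y* = 43.25.
Strong duality: c^T x* = b^T y*. Confirmed.

43.25


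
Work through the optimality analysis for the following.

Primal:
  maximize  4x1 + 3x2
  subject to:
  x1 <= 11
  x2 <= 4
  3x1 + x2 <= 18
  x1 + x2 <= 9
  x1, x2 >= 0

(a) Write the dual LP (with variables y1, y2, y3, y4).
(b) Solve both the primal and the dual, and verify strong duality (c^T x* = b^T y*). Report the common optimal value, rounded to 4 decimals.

The standard primal-dual pair for 'max c^T x s.t. A x <= b, x >= 0' is:
  Dual:  min b^T y  s.t.  A^T y >= c,  y >= 0.

So the dual LP is:
  minimize  11y1 + 4y2 + 18y3 + 9y4
  subject to:
    y1 + 3y3 + y4 >= 4
    y2 + y3 + y4 >= 3
    y1, y2, y3, y4 >= 0

Solving the primal: x* = (4.6667, 4).
  primal value c^T x* = 30.6667.
Solving the dual: y* = (0, 1.6667, 1.3333, 0).
  dual value b^T y* = 30.6667.
Strong duality: c^T x* = b^T y*. Confirmed.

30.6667


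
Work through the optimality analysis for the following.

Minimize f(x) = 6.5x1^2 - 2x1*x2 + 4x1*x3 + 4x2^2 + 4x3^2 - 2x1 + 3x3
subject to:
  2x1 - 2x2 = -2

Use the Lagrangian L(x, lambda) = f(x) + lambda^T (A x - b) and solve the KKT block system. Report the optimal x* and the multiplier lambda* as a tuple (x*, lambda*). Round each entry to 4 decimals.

Form the Lagrangian:
  L(x, lambda) = (1/2) x^T Q x + c^T x + lambda^T (A x - b)
Stationarity (grad_x L = 0): Q x + c + A^T lambda = 0.
Primal feasibility: A x = b.

This gives the KKT block system:
  [ Q   A^T ] [ x     ]   [-c ]
  [ A    0  ] [ lambda ] = [ b ]

Solving the linear system:
  x*      = (-0.1667, 0.8333, -0.2917)
  lambda* = (3.5)
  f(x*)   = 3.2292

x* = (-0.1667, 0.8333, -0.2917), lambda* = (3.5)


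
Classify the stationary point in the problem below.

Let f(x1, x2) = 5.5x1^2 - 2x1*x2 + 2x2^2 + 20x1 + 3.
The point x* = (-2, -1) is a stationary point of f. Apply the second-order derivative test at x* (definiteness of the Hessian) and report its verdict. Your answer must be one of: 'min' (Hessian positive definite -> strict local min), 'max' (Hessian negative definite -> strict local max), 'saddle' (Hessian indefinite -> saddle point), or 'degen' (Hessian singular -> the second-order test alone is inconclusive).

Compute the Hessian H = grad^2 f:
  H = [[11, -2], [-2, 4]]
Verify stationarity: grad f(x*) = H x* + g = (0, 0).
Eigenvalues of H: 3.4689, 11.5311.
Both eigenvalues > 0, so H is positive definite -> x* is a strict local min.

min


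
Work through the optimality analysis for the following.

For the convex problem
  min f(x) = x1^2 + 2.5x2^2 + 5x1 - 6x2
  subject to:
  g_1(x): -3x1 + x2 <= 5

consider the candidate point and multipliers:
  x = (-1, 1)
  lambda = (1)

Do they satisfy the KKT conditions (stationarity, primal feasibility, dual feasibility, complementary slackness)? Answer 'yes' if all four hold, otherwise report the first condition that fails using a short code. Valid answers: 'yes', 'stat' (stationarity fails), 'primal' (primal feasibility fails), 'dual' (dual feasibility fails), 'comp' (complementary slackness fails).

Gradient of f: grad f(x) = Q x + c = (3, -1)
Constraint values g_i(x) = a_i^T x - b_i:
  g_1((-1, 1)) = -1
Stationarity residual: grad f(x) + sum_i lambda_i a_i = (0, 0)
  -> stationarity OK
Primal feasibility (all g_i <= 0): OK
Dual feasibility (all lambda_i >= 0): OK
Complementary slackness (lambda_i * g_i(x) = 0 for all i): FAILS

Verdict: the first failing condition is complementary_slackness -> comp.

comp


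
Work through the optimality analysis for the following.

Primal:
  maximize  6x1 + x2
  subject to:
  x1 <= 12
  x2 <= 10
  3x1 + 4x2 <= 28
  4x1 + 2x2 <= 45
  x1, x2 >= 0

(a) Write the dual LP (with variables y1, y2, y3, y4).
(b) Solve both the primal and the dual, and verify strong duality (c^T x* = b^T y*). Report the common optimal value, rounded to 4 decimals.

The standard primal-dual pair for 'max c^T x s.t. A x <= b, x >= 0' is:
  Dual:  min b^T y  s.t.  A^T y >= c,  y >= 0.

So the dual LP is:
  minimize  12y1 + 10y2 + 28y3 + 45y4
  subject to:
    y1 + 3y3 + 4y4 >= 6
    y2 + 4y3 + 2y4 >= 1
    y1, y2, y3, y4 >= 0

Solving the primal: x* = (9.3333, 0).
  primal value c^T x* = 56.
Solving the dual: y* = (0, 0, 2, 0).
  dual value b^T y* = 56.
Strong duality: c^T x* = b^T y*. Confirmed.

56


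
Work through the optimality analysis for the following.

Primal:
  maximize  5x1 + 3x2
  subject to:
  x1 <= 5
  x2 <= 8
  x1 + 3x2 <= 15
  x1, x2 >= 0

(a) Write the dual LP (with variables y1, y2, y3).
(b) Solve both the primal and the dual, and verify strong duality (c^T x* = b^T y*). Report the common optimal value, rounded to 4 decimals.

The standard primal-dual pair for 'max c^T x s.t. A x <= b, x >= 0' is:
  Dual:  min b^T y  s.t.  A^T y >= c,  y >= 0.

So the dual LP is:
  minimize  5y1 + 8y2 + 15y3
  subject to:
    y1 + y3 >= 5
    y2 + 3y3 >= 3
    y1, y2, y3 >= 0

Solving the primal: x* = (5, 3.3333).
  primal value c^T x* = 35.
Solving the dual: y* = (4, 0, 1).
  dual value b^T y* = 35.
Strong duality: c^T x* = b^T y*. Confirmed.

35


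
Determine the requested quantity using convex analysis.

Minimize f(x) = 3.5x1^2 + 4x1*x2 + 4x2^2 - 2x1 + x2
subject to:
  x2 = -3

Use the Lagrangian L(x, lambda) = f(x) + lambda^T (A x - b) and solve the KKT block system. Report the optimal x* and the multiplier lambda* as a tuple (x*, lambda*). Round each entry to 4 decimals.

Form the Lagrangian:
  L(x, lambda) = (1/2) x^T Q x + c^T x + lambda^T (A x - b)
Stationarity (grad_x L = 0): Q x + c + A^T lambda = 0.
Primal feasibility: A x = b.

This gives the KKT block system:
  [ Q   A^T ] [ x     ]   [-c ]
  [ A    0  ] [ lambda ] = [ b ]

Solving the linear system:
  x*      = (2, -3)
  lambda* = (15)
  f(x*)   = 19

x* = (2, -3), lambda* = (15)


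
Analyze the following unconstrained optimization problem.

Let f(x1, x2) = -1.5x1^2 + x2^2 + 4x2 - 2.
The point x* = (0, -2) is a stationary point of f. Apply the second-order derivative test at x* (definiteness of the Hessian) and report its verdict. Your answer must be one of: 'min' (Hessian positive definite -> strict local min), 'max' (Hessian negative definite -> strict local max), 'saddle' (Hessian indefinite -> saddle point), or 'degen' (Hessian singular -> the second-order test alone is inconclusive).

Compute the Hessian H = grad^2 f:
  H = [[-3, 0], [0, 2]]
Verify stationarity: grad f(x*) = H x* + g = (0, 0).
Eigenvalues of H: -3, 2.
Eigenvalues have mixed signs, so H is indefinite -> x* is a saddle point.

saddle


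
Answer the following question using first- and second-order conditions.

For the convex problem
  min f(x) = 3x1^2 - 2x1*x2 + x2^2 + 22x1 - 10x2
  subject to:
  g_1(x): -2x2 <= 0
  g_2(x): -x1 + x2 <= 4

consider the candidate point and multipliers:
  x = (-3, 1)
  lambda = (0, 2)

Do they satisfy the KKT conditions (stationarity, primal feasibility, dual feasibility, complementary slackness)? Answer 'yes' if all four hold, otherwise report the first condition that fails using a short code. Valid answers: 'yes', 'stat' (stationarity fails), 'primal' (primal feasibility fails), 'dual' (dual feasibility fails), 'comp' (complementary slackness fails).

Gradient of f: grad f(x) = Q x + c = (2, -2)
Constraint values g_i(x) = a_i^T x - b_i:
  g_1((-3, 1)) = -2
  g_2((-3, 1)) = 0
Stationarity residual: grad f(x) + sum_i lambda_i a_i = (0, 0)
  -> stationarity OK
Primal feasibility (all g_i <= 0): OK
Dual feasibility (all lambda_i >= 0): OK
Complementary slackness (lambda_i * g_i(x) = 0 for all i): OK

Verdict: yes, KKT holds.

yes


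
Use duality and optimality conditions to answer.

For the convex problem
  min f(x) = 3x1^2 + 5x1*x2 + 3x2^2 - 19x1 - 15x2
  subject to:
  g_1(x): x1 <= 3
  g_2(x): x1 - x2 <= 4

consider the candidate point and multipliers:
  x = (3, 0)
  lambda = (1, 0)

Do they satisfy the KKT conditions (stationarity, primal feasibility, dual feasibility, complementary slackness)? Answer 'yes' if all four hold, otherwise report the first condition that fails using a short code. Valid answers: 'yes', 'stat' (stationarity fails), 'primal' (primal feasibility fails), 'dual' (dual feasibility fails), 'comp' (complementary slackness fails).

Gradient of f: grad f(x) = Q x + c = (-1, 0)
Constraint values g_i(x) = a_i^T x - b_i:
  g_1((3, 0)) = 0
  g_2((3, 0)) = -1
Stationarity residual: grad f(x) + sum_i lambda_i a_i = (0, 0)
  -> stationarity OK
Primal feasibility (all g_i <= 0): OK
Dual feasibility (all lambda_i >= 0): OK
Complementary slackness (lambda_i * g_i(x) = 0 for all i): OK

Verdict: yes, KKT holds.

yes


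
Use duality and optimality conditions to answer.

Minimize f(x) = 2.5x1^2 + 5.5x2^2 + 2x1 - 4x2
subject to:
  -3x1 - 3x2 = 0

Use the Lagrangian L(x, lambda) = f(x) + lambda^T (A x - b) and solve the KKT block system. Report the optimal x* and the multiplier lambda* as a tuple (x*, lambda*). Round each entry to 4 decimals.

Form the Lagrangian:
  L(x, lambda) = (1/2) x^T Q x + c^T x + lambda^T (A x - b)
Stationarity (grad_x L = 0): Q x + c + A^T lambda = 0.
Primal feasibility: A x = b.

This gives the KKT block system:
  [ Q   A^T ] [ x     ]   [-c ]
  [ A    0  ] [ lambda ] = [ b ]

Solving the linear system:
  x*      = (-0.375, 0.375)
  lambda* = (0.0417)
  f(x*)   = -1.125

x* = (-0.375, 0.375), lambda* = (0.0417)


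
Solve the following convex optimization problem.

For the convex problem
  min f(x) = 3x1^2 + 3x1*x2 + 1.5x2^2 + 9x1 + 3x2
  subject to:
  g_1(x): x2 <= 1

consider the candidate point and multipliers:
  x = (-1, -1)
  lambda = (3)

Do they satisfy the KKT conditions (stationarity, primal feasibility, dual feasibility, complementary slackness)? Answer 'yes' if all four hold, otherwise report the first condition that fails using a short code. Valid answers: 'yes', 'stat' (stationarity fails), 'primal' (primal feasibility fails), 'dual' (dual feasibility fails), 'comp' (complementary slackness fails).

Gradient of f: grad f(x) = Q x + c = (0, -3)
Constraint values g_i(x) = a_i^T x - b_i:
  g_1((-1, -1)) = -2
Stationarity residual: grad f(x) + sum_i lambda_i a_i = (0, 0)
  -> stationarity OK
Primal feasibility (all g_i <= 0): OK
Dual feasibility (all lambda_i >= 0): OK
Complementary slackness (lambda_i * g_i(x) = 0 for all i): FAILS

Verdict: the first failing condition is complementary_slackness -> comp.

comp


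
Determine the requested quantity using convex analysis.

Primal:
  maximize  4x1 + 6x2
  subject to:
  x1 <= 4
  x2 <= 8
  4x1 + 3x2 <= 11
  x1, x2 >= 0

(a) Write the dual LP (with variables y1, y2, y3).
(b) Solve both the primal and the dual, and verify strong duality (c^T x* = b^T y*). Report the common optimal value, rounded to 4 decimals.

The standard primal-dual pair for 'max c^T x s.t. A x <= b, x >= 0' is:
  Dual:  min b^T y  s.t.  A^T y >= c,  y >= 0.

So the dual LP is:
  minimize  4y1 + 8y2 + 11y3
  subject to:
    y1 + 4y3 >= 4
    y2 + 3y3 >= 6
    y1, y2, y3 >= 0

Solving the primal: x* = (0, 3.6667).
  primal value c^T x* = 22.
Solving the dual: y* = (0, 0, 2).
  dual value b^T y* = 22.
Strong duality: c^T x* = b^T y*. Confirmed.

22
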